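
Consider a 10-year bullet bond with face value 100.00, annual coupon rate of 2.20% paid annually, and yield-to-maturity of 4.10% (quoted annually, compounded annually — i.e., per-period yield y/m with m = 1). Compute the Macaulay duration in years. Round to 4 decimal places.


Coupon per period c = face * coupon_rate / m = 2.200000
Periods per year m = 1; per-period yield y/m = 0.041000
Number of cashflows N = 10
Cashflows (t years, CF_t, discount factor 1/(1+y/m)^(m*t), PV):
  t = 1.0000: CF_t = 2.200000, DF = 0.960615, PV = 2.113353
  t = 2.0000: CF_t = 2.200000, DF = 0.922781, PV = 2.030118
  t = 3.0000: CF_t = 2.200000, DF = 0.886437, PV = 1.950161
  t = 4.0000: CF_t = 2.200000, DF = 0.851524, PV = 1.873354
  t = 5.0000: CF_t = 2.200000, DF = 0.817987, PV = 1.799571
  t = 6.0000: CF_t = 2.200000, DF = 0.785770, PV = 1.728695
  t = 7.0000: CF_t = 2.200000, DF = 0.754823, PV = 1.660610
  t = 8.0000: CF_t = 2.200000, DF = 0.725094, PV = 1.595206
  t = 9.0000: CF_t = 2.200000, DF = 0.696536, PV = 1.532379
  t = 10.0000: CF_t = 102.200000, DF = 0.669103, PV = 68.382284
Price P = sum_t PV_t = 84.665729
Macaulay numerator sum_t t * PV_t:
  t * PV_t at t = 1.0000: 2.113353
  t * PV_t at t = 2.0000: 4.060235
  t * PV_t at t = 3.0000: 5.850483
  t * PV_t at t = 4.0000: 7.493414
  t * PV_t at t = 5.0000: 8.997856
  t * PV_t at t = 6.0000: 10.372168
  t * PV_t at t = 7.0000: 11.624268
  t * PV_t at t = 8.0000: 12.761650
  t * PV_t at t = 9.0000: 13.791409
  t * PV_t at t = 10.0000: 683.822837
Macaulay duration D = (sum_t t * PV_t) / P = 760.887674 / 84.665729 = 8.986962

Answer: Macaulay duration = 8.9870 years


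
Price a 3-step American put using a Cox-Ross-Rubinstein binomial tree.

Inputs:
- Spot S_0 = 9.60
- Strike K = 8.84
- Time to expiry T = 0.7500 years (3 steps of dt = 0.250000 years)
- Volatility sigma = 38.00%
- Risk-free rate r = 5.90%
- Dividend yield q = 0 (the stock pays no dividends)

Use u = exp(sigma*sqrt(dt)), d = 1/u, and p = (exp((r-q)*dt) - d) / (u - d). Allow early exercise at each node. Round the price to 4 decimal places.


Answer: Price = V(0,0) = 0.7903

Derivation:
dt = T/N = 0.250000
u = exp(sigma*sqrt(dt)) = 1.209250; d = 1/u = 0.826959
p = (exp((r-q)*dt) - d) / (u - d) = 0.491512
Discount per step: exp(-r*dt) = 0.985358
Stock lattice S(k, i) with i counting down-moves:
  k=0: S(0,0) = 9.6000
  k=1: S(1,0) = 11.6088; S(1,1) = 7.9388
  k=2: S(2,0) = 14.0379; S(2,1) = 9.6000; S(2,2) = 6.5651
  k=3: S(3,0) = 16.9754; S(3,1) = 11.6088; S(3,2) = 7.9388; S(3,3) = 5.4290
Terminal payoffs V(N, i) = max(K - S_T, 0):
  V(3,0) = 0.000000; V(3,1) = 0.000000; V(3,2) = 0.901192; V(3,3) = 3.410956
Backward induction: V(k, i) = exp(-r*dt) * [p * V(k+1, i) + (1-p) * V(k+1, i+1)]; then take max(V_cont, immediate exercise) for American.
  V(2,0) = exp(-r*dt) * [p*0.000000 + (1-p)*0.000000] = 0.000000; exercise = 0.000000; V(2,0) = max -> 0.000000
  V(2,1) = exp(-r*dt) * [p*0.000000 + (1-p)*0.901192] = 0.451536; exercise = 0.000000; V(2,1) = max -> 0.451536
  V(2,2) = exp(-r*dt) * [p*0.901192 + (1-p)*3.410956] = 2.145497; exercise = 2.274930; V(2,2) = max -> 2.274930
  V(1,0) = exp(-r*dt) * [p*0.000000 + (1-p)*0.451536] = 0.226239; exercise = 0.000000; V(1,0) = max -> 0.226239
  V(1,1) = exp(-r*dt) * [p*0.451536 + (1-p)*2.274930] = 1.358524; exercise = 0.901192; V(1,1) = max -> 1.358524
  V(0,0) = exp(-r*dt) * [p*0.226239 + (1-p)*1.358524] = 0.790251; exercise = 0.000000; V(0,0) = max -> 0.790251


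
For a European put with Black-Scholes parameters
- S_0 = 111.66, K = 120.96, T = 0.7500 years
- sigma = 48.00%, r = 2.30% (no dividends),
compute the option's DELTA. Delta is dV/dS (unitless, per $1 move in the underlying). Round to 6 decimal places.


d1 = 0.0568897559; d2 = -0.3588024379
phi(d1) = 0.3982972252; exp(-qT) = 1.0000000000; exp(-rT) = 0.9828979294
N(-d1) = 0.4773165073
Delta = -exp(-qT) * N(-d1) = -1.0000000000 * 0.4773165073 = -0.477317

Answer: Delta = -0.477317


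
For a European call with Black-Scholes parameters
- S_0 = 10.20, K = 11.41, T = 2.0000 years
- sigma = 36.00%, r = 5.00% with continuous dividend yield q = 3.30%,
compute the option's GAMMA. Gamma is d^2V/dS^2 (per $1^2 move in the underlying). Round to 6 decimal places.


d1 = 0.1011507538; d2 = -0.4079661287
phi(d1) = 0.3969066078; exp(-qT) = 0.9361308643; exp(-rT) = 0.9048374180
Gamma = exp(-qT) * phi(d1) / (S * sigma * sqrt(T)) = 0.9361308643 * 0.3969066078 / (10.2000 * 0.3600 * 1.4142135624) = 0.071550

Answer: Gamma = 0.071550


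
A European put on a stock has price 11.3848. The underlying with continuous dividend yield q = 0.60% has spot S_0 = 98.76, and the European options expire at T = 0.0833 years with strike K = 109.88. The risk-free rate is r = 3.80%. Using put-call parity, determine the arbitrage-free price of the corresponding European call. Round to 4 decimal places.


Answer: Call price = 0.5627

Derivation:
Put-call parity: C - P = S_0 * exp(-qT) - K * exp(-rT).
S_0 * exp(-qT) = 98.7600 * 0.99950032 = 98.71065209
K * exp(-rT) = 109.8800 * 0.99683960 = 109.53273575
C = P + S*exp(-qT) - K*exp(-rT)
C = 11.3848 + 98.71065209 - 109.53273575 = 0.5627


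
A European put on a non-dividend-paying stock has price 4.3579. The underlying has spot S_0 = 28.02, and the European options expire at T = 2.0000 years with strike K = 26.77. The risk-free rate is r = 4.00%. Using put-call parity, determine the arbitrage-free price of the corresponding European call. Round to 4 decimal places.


Answer: Call price = 7.6661

Derivation:
Put-call parity: C - P = S_0 * exp(-qT) - K * exp(-rT).
S_0 * exp(-qT) = 28.0200 * 1.00000000 = 28.02000000
K * exp(-rT) = 26.7700 * 0.92311635 = 24.71182459
C = P + S*exp(-qT) - K*exp(-rT)
C = 4.3579 + 28.02000000 - 24.71182459 = 7.6661


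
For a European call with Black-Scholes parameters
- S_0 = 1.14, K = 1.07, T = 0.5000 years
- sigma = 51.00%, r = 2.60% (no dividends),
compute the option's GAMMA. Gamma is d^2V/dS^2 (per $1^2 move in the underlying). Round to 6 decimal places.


Answer: Gamma = 0.898604

Derivation:
d1 = 0.3920827072; d2 = 0.0314582488
phi(d1) = 0.3694266914; exp(-qT) = 1.0000000000; exp(-rT) = 0.9870841350
Gamma = exp(-qT) * phi(d1) / (S * sigma * sqrt(T)) = 1.0000000000 * 0.3694266914 / (1.1400 * 0.5100 * 0.7071067812) = 0.898604


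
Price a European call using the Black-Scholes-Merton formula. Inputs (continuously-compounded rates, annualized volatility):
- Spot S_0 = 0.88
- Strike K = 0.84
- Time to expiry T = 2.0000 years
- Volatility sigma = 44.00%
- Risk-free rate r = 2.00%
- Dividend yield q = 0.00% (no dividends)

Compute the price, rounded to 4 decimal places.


d1 = (ln(S/K) + (r - q + 0.5*sigma^2) * T) / (sigma * sqrt(T)) = 0.45016992
d2 = d1 - sigma * sqrt(T) = -0.17208405
exp(-rT) = 0.96078944; exp(-qT) = 1.00000000
C = S_0 * exp(-qT) * N(d1) - K * exp(-rT) * N(d2)
N(d1) = 0.67370604; N(d2) = 0.43168573
C = 0.8800 * 1.00000000 * 0.67370604 - 0.8400 * 0.96078944 * 0.43168573 = 0.2445

Answer: Price = 0.2445


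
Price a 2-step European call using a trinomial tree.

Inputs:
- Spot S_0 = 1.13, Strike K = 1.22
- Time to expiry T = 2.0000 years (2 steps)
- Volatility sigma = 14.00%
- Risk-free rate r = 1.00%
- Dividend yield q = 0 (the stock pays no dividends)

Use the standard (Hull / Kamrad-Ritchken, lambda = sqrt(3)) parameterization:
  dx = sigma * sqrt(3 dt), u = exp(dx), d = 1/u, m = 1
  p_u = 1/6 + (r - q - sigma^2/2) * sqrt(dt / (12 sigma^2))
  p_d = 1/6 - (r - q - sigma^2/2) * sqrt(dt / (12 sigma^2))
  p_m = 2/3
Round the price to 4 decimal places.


dt = T/N = 1.000000; dx = sigma*sqrt(3*dt) = 0.242487
u = exp(dx) = 1.274415; d = 1/u = 0.784674
p_u = 0.167079, p_m = 0.666667, p_d = 0.166254
Discount per step: exp(-r*dt) = 0.990050
Stock lattice S(k, j) with j the centered position index:
  k=0: S(0,+0) = 1.1300
  k=1: S(1,-1) = 0.8867; S(1,+0) = 1.1300; S(1,+1) = 1.4401
  k=2: S(2,-2) = 0.6958; S(2,-1) = 0.8867; S(2,+0) = 1.1300; S(2,+1) = 1.4401; S(2,+2) = 1.8353
Terminal payoffs V(N, j) = max(S_T - K, 0):
  V(2,-2) = 0.000000; V(2,-1) = 0.000000; V(2,+0) = 0.000000; V(2,+1) = 0.220089; V(2,+2) = 0.615270
Backward induction: V(k, j) = exp(-r*dt) * [p_u * V(k+1, j+1) + p_m * V(k+1, j) + p_d * V(k+1, j-1)]
  V(1,-1) = exp(-r*dt) * [p_u*0.000000 + p_m*0.000000 + p_d*0.000000] = 0.000000
  V(1,+0) = exp(-r*dt) * [p_u*0.220089 + p_m*0.000000 + p_d*0.000000] = 0.036406
  V(1,+1) = exp(-r*dt) * [p_u*0.615270 + p_m*0.220089 + p_d*0.000000] = 0.247042
  V(0,+0) = exp(-r*dt) * [p_u*0.247042 + p_m*0.036406 + p_d*0.000000] = 0.064894

Answer: Price = V(0,0) = 0.0649


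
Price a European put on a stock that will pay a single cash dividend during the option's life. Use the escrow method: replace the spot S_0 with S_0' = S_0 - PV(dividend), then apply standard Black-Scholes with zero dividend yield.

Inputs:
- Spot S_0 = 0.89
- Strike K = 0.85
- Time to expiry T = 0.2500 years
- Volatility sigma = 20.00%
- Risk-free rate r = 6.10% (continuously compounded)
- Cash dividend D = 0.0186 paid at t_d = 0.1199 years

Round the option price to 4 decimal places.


Answer: Price = 0.0196

Derivation:
PV(D) = D * exp(-r * t_d) = 0.0186 * 0.99271278 = 0.01846446
S_0' = S_0 - PV(D) = 0.8900 - 0.01846446 = 0.87153554
d1 = (ln(S_0'/K) + (r + sigma^2/2)*T) / (sigma*sqrt(T)) = 0.45270298
d2 = d1 - sigma*sqrt(T) = 0.35270298
exp(-rT) = 0.98486569
N(-d1) = 0.32538132; N(-d2) = 0.36215556
P = K * exp(-rT) * N(-d2) - S_0' * N(-d1) = 0.8500 * 0.98486569 * 0.36215556 - 0.87153554 * 0.32538132 = 0.0196


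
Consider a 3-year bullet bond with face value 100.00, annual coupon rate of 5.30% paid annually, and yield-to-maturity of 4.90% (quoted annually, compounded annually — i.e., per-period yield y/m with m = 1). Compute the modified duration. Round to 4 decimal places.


Answer: Modified duration = 2.7192

Derivation:
Coupon per period c = face * coupon_rate / m = 5.300000
Periods per year m = 1; per-period yield y/m = 0.049000
Number of cashflows N = 3
Cashflows (t years, CF_t, discount factor 1/(1+y/m)^(m*t), PV):
  t = 1.0000: CF_t = 5.300000, DF = 0.953289, PV = 5.052431
  t = 2.0000: CF_t = 5.300000, DF = 0.908760, PV = 4.816426
  t = 3.0000: CF_t = 105.300000, DF = 0.866310, PV = 91.222487
Price P = sum_t PV_t = 101.091344
First compute Macaulay numerator sum_t t * PV_t:
  t * PV_t at t = 1.0000: 5.052431
  t * PV_t at t = 2.0000: 9.632852
  t * PV_t at t = 3.0000: 273.667460
Macaulay duration D = 288.352743 / 101.091344 = 2.852398
Modified duration = D / (1 + y/m) = 2.852398 / (1 + 0.049000) = 2.719159


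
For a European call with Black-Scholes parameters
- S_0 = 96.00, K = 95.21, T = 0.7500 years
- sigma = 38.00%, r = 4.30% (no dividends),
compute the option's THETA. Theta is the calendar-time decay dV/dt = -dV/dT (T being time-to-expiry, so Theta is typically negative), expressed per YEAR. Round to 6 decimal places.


Answer: Theta = -9.978426

Derivation:
d1 = 0.2876517453; d2 = -0.0414379081
phi(d1) = 0.3827740941; exp(-qT) = 1.0000000000; exp(-rT) = 0.9682644857
Theta = -S*exp(-qT)*phi(d1)*sigma/(2*sqrt(T)) - r*K*exp(-rT)*N(d2) + q*S*exp(-qT)*N(d1)
N(d1) = 0.6131933345; N(d2) = 0.4834733962; sqrt(T) = 0.8660254038
Term 1 = -96.0000 * 1.0000000000 * 0.3827740941 * 0.3800 / (2 * 0.8660254038) = -8.0618876141
Term 2 = -0.0430 * 95.2100 * 0.9682644857 * 0.4834733962 = -1.9165387524
Term 3 = 0 (no dividend yield, q = 0)
Theta = -8.0618876141 + (-1.9165387524) + (0.0000000000) = -9.978426


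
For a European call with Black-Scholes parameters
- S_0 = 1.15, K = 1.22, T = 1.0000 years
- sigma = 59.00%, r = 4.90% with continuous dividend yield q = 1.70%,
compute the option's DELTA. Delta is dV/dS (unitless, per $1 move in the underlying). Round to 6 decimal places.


Answer: Delta = 0.588267

Derivation:
d1 = 0.2490865824; d2 = -0.3409134176
phi(d1) = 0.3867562629; exp(-qT) = 0.9831436846; exp(-rT) = 0.9521811297
N(d1) = 0.5983530959
Delta = exp(-qT) * N(d1) = 0.9831436846 * 0.5983530959 = 0.588267


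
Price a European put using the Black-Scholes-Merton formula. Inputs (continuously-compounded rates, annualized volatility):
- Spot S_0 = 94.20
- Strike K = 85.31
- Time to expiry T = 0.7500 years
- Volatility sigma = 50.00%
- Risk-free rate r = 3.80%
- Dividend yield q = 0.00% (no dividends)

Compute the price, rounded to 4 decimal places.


d1 = (ln(S/K) + (r - q + 0.5*sigma^2) * T) / (sigma * sqrt(T)) = 0.51125175
d2 = d1 - sigma * sqrt(T) = 0.07823905
exp(-rT) = 0.97190229; exp(-qT) = 1.00000000
P = K * exp(-rT) * N(-d2) - S_0 * exp(-qT) * N(-d1)
N(-d1) = 0.30458739; N(-d2) = 0.46881895
P = 85.3100 * 0.97190229 * 0.46881895 - 94.2000 * 1.00000000 * 0.30458739 = 10.1790

Answer: Price = 10.1790


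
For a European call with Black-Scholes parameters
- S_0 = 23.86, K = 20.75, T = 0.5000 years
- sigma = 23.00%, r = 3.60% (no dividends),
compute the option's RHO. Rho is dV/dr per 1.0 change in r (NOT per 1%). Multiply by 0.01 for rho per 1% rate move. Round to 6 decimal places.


Answer: Rho = 8.281864

Derivation:
d1 = 1.0507125321; d2 = 0.8880779724
phi(d1) = 0.2297101584; exp(-qT) = 1.0000000000; exp(-rT) = 0.9821610324
N(d2) = 0.8127505947
Rho = K*T*exp(-rT)*N(d2) = 20.7500 * 0.5000 * 0.9821610324 * 0.8127505947 = 8.281864


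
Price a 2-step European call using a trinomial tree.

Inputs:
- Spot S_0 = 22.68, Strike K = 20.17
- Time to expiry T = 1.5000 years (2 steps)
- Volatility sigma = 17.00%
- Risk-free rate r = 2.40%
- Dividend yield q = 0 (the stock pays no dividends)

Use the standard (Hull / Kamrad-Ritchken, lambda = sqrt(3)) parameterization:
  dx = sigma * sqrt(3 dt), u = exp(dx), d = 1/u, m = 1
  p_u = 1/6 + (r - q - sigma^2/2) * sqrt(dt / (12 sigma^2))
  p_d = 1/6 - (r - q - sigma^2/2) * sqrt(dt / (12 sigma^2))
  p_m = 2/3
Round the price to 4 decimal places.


dt = T/N = 0.750000; dx = sigma*sqrt(3*dt) = 0.255000
u = exp(dx) = 1.290462; d = 1/u = 0.774916
p_u = 0.180711, p_m = 0.666667, p_d = 0.152623
Discount per step: exp(-r*dt) = 0.982161
Stock lattice S(k, j) with j the centered position index:
  k=0: S(0,+0) = 22.6800
  k=1: S(1,-1) = 17.5751; S(1,+0) = 22.6800; S(1,+1) = 29.2677
  k=2: S(2,-2) = 13.6192; S(2,-1) = 17.5751; S(2,+0) = 22.6800; S(2,+1) = 29.2677; S(2,+2) = 37.7688
Terminal payoffs V(N, j) = max(S_T - K, 0):
  V(2,-2) = 0.000000; V(2,-1) = 0.000000; V(2,+0) = 2.510000; V(2,+1) = 9.097670; V(2,+2) = 17.598804
Backward induction: V(k, j) = exp(-r*dt) * [p_u * V(k+1, j+1) + p_m * V(k+1, j) + p_d * V(k+1, j-1)]
  V(1,-1) = exp(-r*dt) * [p_u*2.510000 + p_m*0.000000 + p_d*0.000000] = 0.445493
  V(1,+0) = exp(-r*dt) * [p_u*9.097670 + p_m*2.510000 + p_d*0.000000] = 3.258202
  V(1,+1) = exp(-r*dt) * [p_u*17.598804 + p_m*9.097670 + p_d*2.510000] = 9.456727
  V(0,+0) = exp(-r*dt) * [p_u*9.456727 + p_m*3.258202 + p_d*0.445493] = 3.878612

Answer: Price = V(0,0) = 3.8786


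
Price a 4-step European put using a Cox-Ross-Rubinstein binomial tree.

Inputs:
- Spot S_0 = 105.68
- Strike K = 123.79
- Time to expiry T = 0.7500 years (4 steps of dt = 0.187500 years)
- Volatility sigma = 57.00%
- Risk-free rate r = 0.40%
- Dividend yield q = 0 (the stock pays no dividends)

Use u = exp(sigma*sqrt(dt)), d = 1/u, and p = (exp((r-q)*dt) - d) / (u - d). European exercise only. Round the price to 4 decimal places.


Answer: Price = V(0,0) = 33.1104

Derivation:
dt = T/N = 0.187500
u = exp(sigma*sqrt(dt)) = 1.279945; d = 1/u = 0.781283
p = (exp((r-q)*dt) - d) / (u - d) = 0.440112
Discount per step: exp(-r*dt) = 0.999250
Stock lattice S(k, i) with i counting down-moves:
  k=0: S(0,0) = 105.6800
  k=1: S(1,0) = 135.2646; S(1,1) = 82.5660
  k=2: S(2,0) = 173.1313; S(2,1) = 105.6800; S(2,2) = 64.5075
  k=3: S(3,0) = 221.5985; S(3,1) = 135.2646; S(3,2) = 82.5660; S(3,3) = 50.3986
  k=4: S(4,0) = 283.6340; S(4,1) = 173.1313; S(4,2) = 105.6800; S(4,3) = 64.5075; S(4,4) = 39.3756
Terminal payoffs V(N, i) = max(K - S_T, 0):
  V(4,0) = 0.000000; V(4,1) = 0.000000; V(4,2) = 18.110000; V(4,3) = 59.282520; V(4,4) = 84.414386
Backward induction: V(k, i) = exp(-r*dt) * [p * V(k+1, i) + (1-p) * V(k+1, i+1)].
  V(3,0) = exp(-r*dt) * [p*0.000000 + (1-p)*0.000000] = 0.000000
  V(3,1) = exp(-r*dt) * [p*0.000000 + (1-p)*18.110000] = 10.131977
  V(3,2) = exp(-r*dt) * [p*18.110000 + (1-p)*59.282520] = 41.131155
  V(3,3) = exp(-r*dt) * [p*59.282520 + (1-p)*84.414386] = 73.298565
  V(2,0) = exp(-r*dt) * [p*0.000000 + (1-p)*10.131977] = 5.668523
  V(2,1) = exp(-r*dt) * [p*10.131977 + (1-p)*41.131155] = 27.467448
  V(2,2) = exp(-r*dt) * [p*41.131155 + (1-p)*73.298565] = 59.096975
  V(1,0) = exp(-r*dt) * [p*5.668523 + (1-p)*27.467448] = 17.860087
  V(1,1) = exp(-r*dt) * [p*27.467448 + (1-p)*59.096975] = 45.142582
  V(0,0) = exp(-r*dt) * [p*17.860087 + (1-p)*45.142582] = 33.110397


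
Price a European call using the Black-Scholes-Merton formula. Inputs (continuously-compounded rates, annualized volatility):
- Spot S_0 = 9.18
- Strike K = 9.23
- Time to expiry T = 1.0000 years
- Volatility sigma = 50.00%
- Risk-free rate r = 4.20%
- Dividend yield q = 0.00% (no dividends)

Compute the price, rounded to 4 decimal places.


Answer: Price = 1.9492

Derivation:
d1 = (ln(S/K) + (r - q + 0.5*sigma^2) * T) / (sigma * sqrt(T)) = 0.32313631
d2 = d1 - sigma * sqrt(T) = -0.17686369
exp(-rT) = 0.95886978; exp(-qT) = 1.00000000
C = S_0 * exp(-qT) * N(d1) - K * exp(-rT) * N(d2)
N(d1) = 0.62670399; N(d2) = 0.42980773
C = 9.1800 * 1.00000000 * 0.62670399 - 9.2300 * 0.95886978 * 0.42980773 = 1.9492


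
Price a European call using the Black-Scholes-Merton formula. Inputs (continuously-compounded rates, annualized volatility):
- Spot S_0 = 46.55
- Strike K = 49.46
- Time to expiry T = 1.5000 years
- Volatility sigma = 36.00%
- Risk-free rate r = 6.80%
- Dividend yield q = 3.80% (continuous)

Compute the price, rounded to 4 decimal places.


Answer: Price = 7.3909

Derivation:
d1 = (ln(S/K) + (r - q + 0.5*sigma^2) * T) / (sigma * sqrt(T)) = 0.18498805
d2 = d1 - sigma * sqrt(T) = -0.25592010
exp(-rT) = 0.90302955; exp(-qT) = 0.94459407
C = S_0 * exp(-qT) * N(d1) - K * exp(-rT) * N(d2)
N(d1) = 0.57338080; N(d2) = 0.39900627
C = 46.5500 * 0.94459407 * 0.57338080 - 49.4600 * 0.90302955 * 0.39900627 = 7.3909


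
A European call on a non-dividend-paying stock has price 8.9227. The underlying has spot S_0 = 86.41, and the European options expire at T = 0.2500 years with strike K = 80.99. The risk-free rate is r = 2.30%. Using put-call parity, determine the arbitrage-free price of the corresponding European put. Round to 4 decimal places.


Answer: Put price = 3.0383

Derivation:
Put-call parity: C - P = S_0 * exp(-qT) - K * exp(-rT).
S_0 * exp(-qT) = 86.4100 * 1.00000000 = 86.41000000
K * exp(-rT) = 80.9900 * 0.99426650 = 80.52564380
P = C - S*exp(-qT) + K*exp(-rT)
P = 8.9227 - 86.41000000 + 80.52564380 = 3.0383


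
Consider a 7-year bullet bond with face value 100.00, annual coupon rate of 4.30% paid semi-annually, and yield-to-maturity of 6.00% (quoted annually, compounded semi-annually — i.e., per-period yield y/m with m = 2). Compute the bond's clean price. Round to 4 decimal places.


Answer: Price = 90.3983

Derivation:
Coupon per period c = face * coupon_rate / m = 2.150000
Periods per year m = 2; per-period yield y/m = 0.030000
Number of cashflows N = 14
Cashflows (t years, CF_t, discount factor 1/(1+y/m)^(m*t), PV):
  t = 0.5000: CF_t = 2.150000, DF = 0.970874, PV = 2.087379
  t = 1.0000: CF_t = 2.150000, DF = 0.942596, PV = 2.026581
  t = 1.5000: CF_t = 2.150000, DF = 0.915142, PV = 1.967555
  t = 2.0000: CF_t = 2.150000, DF = 0.888487, PV = 1.910247
  t = 2.5000: CF_t = 2.150000, DF = 0.862609, PV = 1.854609
  t = 3.0000: CF_t = 2.150000, DF = 0.837484, PV = 1.800591
  t = 3.5000: CF_t = 2.150000, DF = 0.813092, PV = 1.748147
  t = 4.0000: CF_t = 2.150000, DF = 0.789409, PV = 1.697230
  t = 4.5000: CF_t = 2.150000, DF = 0.766417, PV = 1.647796
  t = 5.0000: CF_t = 2.150000, DF = 0.744094, PV = 1.599802
  t = 5.5000: CF_t = 2.150000, DF = 0.722421, PV = 1.553206
  t = 6.0000: CF_t = 2.150000, DF = 0.701380, PV = 1.507967
  t = 6.5000: CF_t = 2.150000, DF = 0.680951, PV = 1.464045
  t = 7.0000: CF_t = 102.150000, DF = 0.661118, PV = 67.533184
Price P = sum_t PV_t = 90.398338


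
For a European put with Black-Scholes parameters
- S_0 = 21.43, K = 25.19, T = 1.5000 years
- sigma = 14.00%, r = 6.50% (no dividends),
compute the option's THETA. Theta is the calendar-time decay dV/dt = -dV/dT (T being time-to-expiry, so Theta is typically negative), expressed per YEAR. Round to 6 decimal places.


d1 = -0.2884290553; d2 = -0.4598933373
phi(d1) = 0.3826884018; exp(-qT) = 1.0000000000; exp(-rT) = 0.9071023416
Theta = -S*exp(-qT)*phi(d1)*sigma/(2*sqrt(T)) + r*K*exp(-rT)*N(-d2) - q*S*exp(-qT)*N(-d1)
N(-d1) = 0.6134908353; N(-d2) = 0.6772036086; sqrt(T) = 1.2247448714
Term 1 = -21.4300 * 1.0000000000 * 0.3826884018 * 0.1400 / (2 * 1.2247448714) = -0.4687269038
Term 2 = 0.0650 * 25.1900 * 0.9071023416 * 0.6772036086 = 1.0058126093
Term 3 = 0 (no dividend yield, q = 0)
Theta = -0.4687269038 + (1.0058126093) + (0.0000000000) = 0.537086

Answer: Theta = 0.537086


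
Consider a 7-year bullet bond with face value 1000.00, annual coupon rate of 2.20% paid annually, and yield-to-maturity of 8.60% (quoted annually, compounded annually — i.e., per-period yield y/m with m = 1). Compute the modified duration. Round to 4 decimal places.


Coupon per period c = face * coupon_rate / m = 22.000000
Periods per year m = 1; per-period yield y/m = 0.086000
Number of cashflows N = 7
Cashflows (t years, CF_t, discount factor 1/(1+y/m)^(m*t), PV):
  t = 1.0000: CF_t = 22.000000, DF = 0.920810, PV = 20.257827
  t = 2.0000: CF_t = 22.000000, DF = 0.847892, PV = 18.653616
  t = 3.0000: CF_t = 22.000000, DF = 0.780747, PV = 17.176442
  t = 4.0000: CF_t = 22.000000, DF = 0.718920, PV = 15.816245
  t = 5.0000: CF_t = 22.000000, DF = 0.661989, PV = 14.563761
  t = 6.0000: CF_t = 22.000000, DF = 0.609566, PV = 13.410462
  t = 7.0000: CF_t = 1022.000000, DF = 0.561295, PV = 573.643556
Price P = sum_t PV_t = 673.521908
First compute Macaulay numerator sum_t t * PV_t:
  t * PV_t at t = 1.0000: 20.257827
  t * PV_t at t = 2.0000: 37.307232
  t * PV_t at t = 3.0000: 51.529326
  t * PV_t at t = 4.0000: 63.264979
  t * PV_t at t = 5.0000: 72.818807
  t * PV_t at t = 6.0000: 80.462770
  t * PV_t at t = 7.0000: 4015.504889
Macaulay duration D = 4341.145830 / 673.521908 = 6.445441
Modified duration = D / (1 + y/m) = 6.445441 / (1 + 0.086000) = 5.935029

Answer: Modified duration = 5.9350


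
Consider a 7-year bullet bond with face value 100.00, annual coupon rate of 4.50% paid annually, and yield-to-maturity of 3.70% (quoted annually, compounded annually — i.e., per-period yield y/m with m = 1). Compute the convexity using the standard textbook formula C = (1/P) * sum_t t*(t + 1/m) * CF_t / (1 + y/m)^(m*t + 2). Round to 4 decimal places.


Answer: Convexity = 44.0099

Derivation:
Coupon per period c = face * coupon_rate / m = 4.500000
Periods per year m = 1; per-period yield y/m = 0.037000
Number of cashflows N = 7
Cashflows (t years, CF_t, discount factor 1/(1+y/m)^(m*t), PV):
  t = 1.0000: CF_t = 4.500000, DF = 0.964320, PV = 4.339441
  t = 2.0000: CF_t = 4.500000, DF = 0.929913, PV = 4.184610
  t = 3.0000: CF_t = 4.500000, DF = 0.896734, PV = 4.035304
  t = 4.0000: CF_t = 4.500000, DF = 0.864739, PV = 3.891325
  t = 5.0000: CF_t = 4.500000, DF = 0.833885, PV = 3.752483
  t = 6.0000: CF_t = 4.500000, DF = 0.804132, PV = 3.618595
  t = 7.0000: CF_t = 104.500000, DF = 0.775441, PV = 81.033574
Price P = sum_t PV_t = 104.855332
Convexity numerator sum_t t*(t + 1/m) * CF_t / (1+y/m)^(m*t + 2):
  t = 1.0000: term = 8.070608
  t = 2.0000: term = 23.347949
  t = 3.0000: term = 45.029796
  t = 4.0000: term = 72.371899
  t = 5.0000: term = 104.684522
  t = 6.0000: term = 141.329152
  t = 7.0000: term = 4219.835389
Convexity = (1/P) * sum = 4614.669315 / 104.855332 = 44.009868


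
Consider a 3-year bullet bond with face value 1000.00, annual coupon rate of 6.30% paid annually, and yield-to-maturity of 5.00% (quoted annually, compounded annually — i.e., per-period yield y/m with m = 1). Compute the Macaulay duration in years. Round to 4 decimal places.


Answer: Macaulay duration = 2.8289 years

Derivation:
Coupon per period c = face * coupon_rate / m = 63.000000
Periods per year m = 1; per-period yield y/m = 0.050000
Number of cashflows N = 3
Cashflows (t years, CF_t, discount factor 1/(1+y/m)^(m*t), PV):
  t = 1.0000: CF_t = 63.000000, DF = 0.952381, PV = 60.000000
  t = 2.0000: CF_t = 63.000000, DF = 0.907029, PV = 57.142857
  t = 3.0000: CF_t = 1063.000000, DF = 0.863838, PV = 918.259367
Price P = sum_t PV_t = 1035.402224
Macaulay numerator sum_t t * PV_t:
  t * PV_t at t = 1.0000: 60.000000
  t * PV_t at t = 2.0000: 114.285714
  t * PV_t at t = 3.0000: 2754.778102
Macaulay duration D = (sum_t t * PV_t) / P = 2929.063816 / 1035.402224 = 2.828914


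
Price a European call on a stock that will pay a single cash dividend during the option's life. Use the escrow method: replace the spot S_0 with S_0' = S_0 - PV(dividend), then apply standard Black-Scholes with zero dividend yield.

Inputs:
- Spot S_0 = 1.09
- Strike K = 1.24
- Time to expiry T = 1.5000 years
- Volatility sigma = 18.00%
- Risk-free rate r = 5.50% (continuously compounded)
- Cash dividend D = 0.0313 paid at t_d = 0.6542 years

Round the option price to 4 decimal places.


PV(D) = D * exp(-r * t_d) = 0.0313 * 0.96465862 = 0.03019381
S_0' = S_0 - PV(D) = 1.0900 - 0.03019381 = 1.05980619
d1 = (ln(S_0'/K) + (r + sigma^2/2)*T) / (sigma*sqrt(T)) = -0.22782673
d2 = d1 - sigma*sqrt(T) = -0.44828081
exp(-rT) = 0.92081144
N(d1) = 0.40989047; N(d2) = 0.32697527
C = S_0' * N(d1) - K * exp(-rT) * N(d2) = 1.05980619 * 0.40989047 - 1.2400 * 0.92081144 * 0.32697527 = 0.0611

Answer: Price = 0.0611


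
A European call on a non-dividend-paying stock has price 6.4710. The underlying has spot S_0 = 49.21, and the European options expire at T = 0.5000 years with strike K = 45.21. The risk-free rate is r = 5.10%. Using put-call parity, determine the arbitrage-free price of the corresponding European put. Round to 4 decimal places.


Put-call parity: C - P = S_0 * exp(-qT) - K * exp(-rT).
S_0 * exp(-qT) = 49.2100 * 1.00000000 = 49.21000000
K * exp(-rT) = 45.2100 * 0.97482238 = 44.07171975
P = C - S*exp(-qT) + K*exp(-rT)
P = 6.4710 - 49.21000000 + 44.07171975 = 1.3327

Answer: Put price = 1.3327


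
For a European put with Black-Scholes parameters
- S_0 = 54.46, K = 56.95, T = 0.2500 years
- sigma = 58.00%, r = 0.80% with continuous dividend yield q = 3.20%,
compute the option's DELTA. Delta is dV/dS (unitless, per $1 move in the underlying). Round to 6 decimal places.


Answer: Delta = -0.507829

Derivation:
d1 = -0.0298524229; d2 = -0.3198524229
phi(d1) = 0.3987645579; exp(-qT) = 0.9920319148; exp(-rT) = 0.9980019987
N(-d1) = 0.5119076250
Delta = -exp(-qT) * N(-d1) = -0.9920319148 * 0.5119076250 = -0.507829


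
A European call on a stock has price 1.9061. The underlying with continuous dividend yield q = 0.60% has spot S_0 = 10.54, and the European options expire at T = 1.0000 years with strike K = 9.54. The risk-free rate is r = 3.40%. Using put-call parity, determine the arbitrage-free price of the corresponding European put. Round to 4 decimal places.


Answer: Put price = 0.6502

Derivation:
Put-call parity: C - P = S_0 * exp(-qT) - K * exp(-rT).
S_0 * exp(-qT) = 10.5400 * 0.99401796 = 10.47694934
K * exp(-rT) = 9.5400 * 0.96657150 = 9.22109215
P = C - S*exp(-qT) + K*exp(-rT)
P = 1.9061 - 10.47694934 + 9.22109215 = 0.6502


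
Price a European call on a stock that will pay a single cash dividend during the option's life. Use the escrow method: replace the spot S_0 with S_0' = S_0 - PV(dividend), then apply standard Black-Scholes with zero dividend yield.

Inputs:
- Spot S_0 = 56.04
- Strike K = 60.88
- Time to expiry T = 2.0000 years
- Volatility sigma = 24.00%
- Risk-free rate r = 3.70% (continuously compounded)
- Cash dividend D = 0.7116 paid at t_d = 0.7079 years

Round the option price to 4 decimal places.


PV(D) = D * exp(-r * t_d) = 0.7116 * 0.97414774 = 0.69320353
S_0' = S_0 - PV(D) = 56.0400 - 0.69320353 = 55.34679647
d1 = (ln(S_0'/K) + (r + sigma^2/2)*T) / (sigma*sqrt(T)) = 0.10699134
d2 = d1 - sigma*sqrt(T) = -0.23241991
exp(-rT) = 0.92867169
N(d1) = 0.54260208; N(d2) = 0.40810594
C = S_0' * N(d1) - K * exp(-rT) * N(d2) = 55.34679647 * 0.54260208 - 60.8800 * 0.92867169 * 0.40810594 = 6.9580

Answer: Price = 6.9580


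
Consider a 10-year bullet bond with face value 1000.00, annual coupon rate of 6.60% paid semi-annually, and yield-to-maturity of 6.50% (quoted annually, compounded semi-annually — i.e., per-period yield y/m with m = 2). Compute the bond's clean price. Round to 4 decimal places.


Answer: Price = 1007.2697

Derivation:
Coupon per period c = face * coupon_rate / m = 33.000000
Periods per year m = 2; per-period yield y/m = 0.032500
Number of cashflows N = 20
Cashflows (t years, CF_t, discount factor 1/(1+y/m)^(m*t), PV):
  t = 0.5000: CF_t = 33.000000, DF = 0.968523, PV = 31.961259
  t = 1.0000: CF_t = 33.000000, DF = 0.938037, PV = 30.955215
  t = 1.5000: CF_t = 33.000000, DF = 0.908510, PV = 29.980837
  t = 2.0000: CF_t = 33.000000, DF = 0.879913, PV = 29.037131
  t = 2.5000: CF_t = 33.000000, DF = 0.852216, PV = 28.123129
  t = 3.0000: CF_t = 33.000000, DF = 0.825391, PV = 27.237897
  t = 3.5000: CF_t = 33.000000, DF = 0.799410, PV = 26.380530
  t = 4.0000: CF_t = 33.000000, DF = 0.774247, PV = 25.550150
  t = 4.5000: CF_t = 33.000000, DF = 0.749876, PV = 24.745908
  t = 5.0000: CF_t = 33.000000, DF = 0.726272, PV = 23.966981
  t = 5.5000: CF_t = 33.000000, DF = 0.703411, PV = 23.212573
  t = 6.0000: CF_t = 33.000000, DF = 0.681270, PV = 22.481911
  t = 6.5000: CF_t = 33.000000, DF = 0.659826, PV = 21.774248
  t = 7.0000: CF_t = 33.000000, DF = 0.639056, PV = 21.088860
  t = 7.5000: CF_t = 33.000000, DF = 0.618941, PV = 20.425046
  t = 8.0000: CF_t = 33.000000, DF = 0.599458, PV = 19.782126
  t = 8.5000: CF_t = 33.000000, DF = 0.580589, PV = 19.159445
  t = 9.0000: CF_t = 33.000000, DF = 0.562314, PV = 18.556363
  t = 9.5000: CF_t = 33.000000, DF = 0.544614, PV = 17.972264
  t = 10.0000: CF_t = 1033.000000, DF = 0.527471, PV = 544.877801
Price P = sum_t PV_t = 1007.269673


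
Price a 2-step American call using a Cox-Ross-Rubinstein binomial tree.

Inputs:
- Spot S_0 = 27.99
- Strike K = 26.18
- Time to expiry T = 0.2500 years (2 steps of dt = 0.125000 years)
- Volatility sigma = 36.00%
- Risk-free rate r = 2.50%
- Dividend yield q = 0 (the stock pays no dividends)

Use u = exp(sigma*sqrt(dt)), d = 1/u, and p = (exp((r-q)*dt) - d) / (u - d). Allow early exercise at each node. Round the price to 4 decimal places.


dt = T/N = 0.125000
u = exp(sigma*sqrt(dt)) = 1.135734; d = 1/u = 0.880488
p = (exp((r-q)*dt) - d) / (u - d) = 0.480485
Discount per step: exp(-r*dt) = 0.996880
Stock lattice S(k, i) with i counting down-moves:
  k=0: S(0,0) = 27.9900
  k=1: S(1,0) = 31.7892; S(1,1) = 24.6449
  k=2: S(2,0) = 36.1041; S(2,1) = 27.9900; S(2,2) = 21.6995
Terminal payoffs V(N, i) = max(S_T - K, 0):
  V(2,0) = 9.924075; V(2,1) = 1.810000; V(2,2) = 0.000000
Backward induction: V(k, i) = exp(-r*dt) * [p * V(k+1, i) + (1-p) * V(k+1, i+1)]; then take max(V_cont, immediate exercise) for American.
  V(1,0) = exp(-r*dt) * [p*9.924075 + (1-p)*1.810000] = 5.690882; exercise = 5.609197; V(1,0) = max -> 5.690882
  V(1,1) = exp(-r*dt) * [p*1.810000 + (1-p)*0.000000] = 0.866965; exercise = 0.000000; V(1,1) = max -> 0.866965
  V(0,0) = exp(-r*dt) * [p*5.690882 + (1-p)*0.866965] = 3.174849; exercise = 1.810000; V(0,0) = max -> 3.174849

Answer: Price = V(0,0) = 3.1748


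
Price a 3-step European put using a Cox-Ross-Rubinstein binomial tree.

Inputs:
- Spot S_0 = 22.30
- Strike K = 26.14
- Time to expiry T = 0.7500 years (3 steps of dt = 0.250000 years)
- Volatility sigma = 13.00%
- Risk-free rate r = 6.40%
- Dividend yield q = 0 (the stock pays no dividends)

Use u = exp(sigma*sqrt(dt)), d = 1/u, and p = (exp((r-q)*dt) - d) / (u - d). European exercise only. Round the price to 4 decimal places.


Answer: Price = V(0,0) = 2.8206

Derivation:
dt = T/N = 0.250000
u = exp(sigma*sqrt(dt)) = 1.067159; d = 1/u = 0.937067
p = (exp((r-q)*dt) - d) / (u - d) = 0.607735
Discount per step: exp(-r*dt) = 0.984127
Stock lattice S(k, i) with i counting down-moves:
  k=0: S(0,0) = 22.3000
  k=1: S(1,0) = 23.7976; S(1,1) = 20.8966
  k=2: S(2,0) = 25.3959; S(2,1) = 22.3000; S(2,2) = 19.5815
  k=3: S(3,0) = 27.1014; S(3,1) = 23.7976; S(3,2) = 20.8966; S(3,3) = 18.3492
Terminal payoffs V(N, i) = max(K - S_T, 0):
  V(3,0) = 0.000000; V(3,1) = 2.342354; V(3,2) = 5.243396; V(3,3) = 7.790787
Backward induction: V(k, i) = exp(-r*dt) * [p * V(k+1, i) + (1-p) * V(k+1, i+1)].
  V(2,0) = exp(-r*dt) * [p*0.000000 + (1-p)*2.342354] = 0.904239
  V(2,1) = exp(-r*dt) * [p*2.342354 + (1-p)*5.243396] = 3.425088
  V(2,2) = exp(-r*dt) * [p*5.243396 + (1-p)*7.790787] = 6.143560
  V(1,0) = exp(-r*dt) * [p*0.904239 + (1-p)*3.425088] = 1.863031
  V(1,1) = exp(-r*dt) * [p*3.425088 + (1-p)*6.143560] = 4.420158
  V(0,0) = exp(-r*dt) * [p*1.863031 + (1-p)*4.420158] = 2.820609


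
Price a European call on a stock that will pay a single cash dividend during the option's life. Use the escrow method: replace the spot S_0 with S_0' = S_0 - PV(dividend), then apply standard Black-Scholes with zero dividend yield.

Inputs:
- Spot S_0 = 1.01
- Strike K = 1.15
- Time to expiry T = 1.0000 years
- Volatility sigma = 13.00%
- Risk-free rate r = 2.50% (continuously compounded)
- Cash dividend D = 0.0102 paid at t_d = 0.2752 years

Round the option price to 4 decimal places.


PV(D) = D * exp(-r * t_d) = 0.0102 * 0.99314361 = 0.01013006
S_0' = S_0 - PV(D) = 1.0100 - 0.01013006 = 0.99986994
d1 = (ln(S_0'/K) + (r + sigma^2/2)*T) / (sigma*sqrt(T)) = -0.81878474
d2 = d1 - sigma*sqrt(T) = -0.94878474
exp(-rT) = 0.97530991
N(d1) = 0.20645462; N(d2) = 0.17136505
C = S_0' * N(d1) - K * exp(-rT) * N(d2) = 0.99986994 * 0.20645462 - 1.1500 * 0.97530991 * 0.17136505 = 0.0142

Answer: Price = 0.0142


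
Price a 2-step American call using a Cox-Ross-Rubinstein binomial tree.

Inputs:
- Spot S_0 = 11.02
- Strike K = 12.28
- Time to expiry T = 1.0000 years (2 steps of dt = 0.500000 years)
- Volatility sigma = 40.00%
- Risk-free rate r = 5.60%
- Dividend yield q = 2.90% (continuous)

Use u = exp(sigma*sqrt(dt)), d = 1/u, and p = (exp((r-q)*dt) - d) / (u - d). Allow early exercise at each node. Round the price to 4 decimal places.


dt = T/N = 0.500000
u = exp(sigma*sqrt(dt)) = 1.326896; d = 1/u = 0.753638
p = (exp((r-q)*dt) - d) / (u - d) = 0.453466
Discount per step: exp(-r*dt) = 0.972388
Stock lattice S(k, i) with i counting down-moves:
  k=0: S(0,0) = 11.0200
  k=1: S(1,0) = 14.6224; S(1,1) = 8.3051
  k=2: S(2,0) = 19.4024; S(2,1) = 11.0200; S(2,2) = 6.2590
Terminal payoffs V(N, i) = max(S_T - K, 0):
  V(2,0) = 7.122409; V(2,1) = 0.000000; V(2,2) = 0.000000
Backward induction: V(k, i) = exp(-r*dt) * [p * V(k+1, i) + (1-p) * V(k+1, i+1)]; then take max(V_cont, immediate exercise) for American.
  V(1,0) = exp(-r*dt) * [p*7.122409 + (1-p)*0.000000] = 3.140593; exercise = 2.342399; V(1,0) = max -> 3.140593
  V(1,1) = exp(-r*dt) * [p*0.000000 + (1-p)*0.000000] = 0.000000; exercise = 0.000000; V(1,1) = max -> 0.000000
  V(0,0) = exp(-r*dt) * [p*3.140593 + (1-p)*0.000000] = 1.384830; exercise = 0.000000; V(0,0) = max -> 1.384830

Answer: Price = V(0,0) = 1.3848


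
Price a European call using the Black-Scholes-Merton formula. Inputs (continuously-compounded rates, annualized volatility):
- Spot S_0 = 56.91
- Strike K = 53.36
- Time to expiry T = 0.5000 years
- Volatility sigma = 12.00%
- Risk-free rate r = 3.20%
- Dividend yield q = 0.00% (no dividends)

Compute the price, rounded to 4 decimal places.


Answer: Price = 4.8233

Derivation:
d1 = (ln(S/K) + (r - q + 0.5*sigma^2) * T) / (sigma * sqrt(T)) = 0.99006347
d2 = d1 - sigma * sqrt(T) = 0.90521065
exp(-rT) = 0.98412732; exp(-qT) = 1.00000000
C = S_0 * exp(-qT) * N(d1) - K * exp(-rT) * N(d2)
N(d1) = 0.83892845; N(d2) = 0.81732310
C = 56.9100 * 1.00000000 * 0.83892845 - 53.3600 * 0.98412732 * 0.81732310 = 4.8233


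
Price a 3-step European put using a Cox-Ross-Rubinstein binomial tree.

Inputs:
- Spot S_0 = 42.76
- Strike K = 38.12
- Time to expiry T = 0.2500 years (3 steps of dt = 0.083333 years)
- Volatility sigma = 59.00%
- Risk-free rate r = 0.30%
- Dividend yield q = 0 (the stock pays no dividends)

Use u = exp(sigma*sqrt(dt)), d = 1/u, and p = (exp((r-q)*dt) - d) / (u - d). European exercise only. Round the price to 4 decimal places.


dt = T/N = 0.083333
u = exp(sigma*sqrt(dt)) = 1.185682; d = 1/u = 0.843396
p = (exp((r-q)*dt) - d) / (u - d) = 0.458254
Discount per step: exp(-r*dt) = 0.999750
Stock lattice S(k, i) with i counting down-moves:
  k=0: S(0,0) = 42.7600
  k=1: S(1,0) = 50.6998; S(1,1) = 36.0636
  k=2: S(2,0) = 60.1138; S(2,1) = 42.7600; S(2,2) = 30.4159
  k=3: S(3,0) = 71.2759; S(3,1) = 50.6998; S(3,2) = 36.0636; S(3,3) = 25.6527
Terminal payoffs V(N, i) = max(K - S_T, 0):
  V(3,0) = 0.000000; V(3,1) = 0.000000; V(3,2) = 2.056374; V(3,3) = 12.467319
Backward induction: V(k, i) = exp(-r*dt) * [p * V(k+1, i) + (1-p) * V(k+1, i+1)].
  V(2,0) = exp(-r*dt) * [p*0.000000 + (1-p)*0.000000] = 0.000000
  V(2,1) = exp(-r*dt) * [p*0.000000 + (1-p)*2.056374] = 1.113755
  V(2,2) = exp(-r*dt) * [p*2.056374 + (1-p)*12.467319] = 7.694543
  V(1,0) = exp(-r*dt) * [p*0.000000 + (1-p)*1.113755] = 0.603222
  V(1,1) = exp(-r*dt) * [p*1.113755 + (1-p)*7.694543] = 4.677704
  V(0,0) = exp(-r*dt) * [p*0.603222 + (1-p)*4.677704] = 2.809856

Answer: Price = V(0,0) = 2.8099


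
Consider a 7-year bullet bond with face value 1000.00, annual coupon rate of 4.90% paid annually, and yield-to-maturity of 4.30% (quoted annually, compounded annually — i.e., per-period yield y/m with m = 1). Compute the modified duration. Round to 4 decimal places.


Coupon per period c = face * coupon_rate / m = 49.000000
Periods per year m = 1; per-period yield y/m = 0.043000
Number of cashflows N = 7
Cashflows (t years, CF_t, discount factor 1/(1+y/m)^(m*t), PV):
  t = 1.0000: CF_t = 49.000000, DF = 0.958773, PV = 46.979866
  t = 2.0000: CF_t = 49.000000, DF = 0.919245, PV = 45.043016
  t = 3.0000: CF_t = 49.000000, DF = 0.881347, PV = 43.186017
  t = 4.0000: CF_t = 49.000000, DF = 0.845012, PV = 41.405578
  t = 5.0000: CF_t = 49.000000, DF = 0.810174, PV = 39.698540
  t = 6.0000: CF_t = 49.000000, DF = 0.776773, PV = 38.061879
  t = 7.0000: CF_t = 1049.000000, DF = 0.744749, PV = 781.241543
Price P = sum_t PV_t = 1035.616440
First compute Macaulay numerator sum_t t * PV_t:
  t * PV_t at t = 1.0000: 46.979866
  t * PV_t at t = 2.0000: 90.086032
  t * PV_t at t = 3.0000: 129.558052
  t * PV_t at t = 4.0000: 165.622310
  t * PV_t at t = 5.0000: 198.492701
  t * PV_t at t = 6.0000: 228.371277
  t * PV_t at t = 7.0000: 5468.690802
Macaulay duration D = 6327.801040 / 1035.616440 = 6.110178
Modified duration = D / (1 + y/m) = 6.110178 / (1 + 0.043000) = 5.858273

Answer: Modified duration = 5.8583


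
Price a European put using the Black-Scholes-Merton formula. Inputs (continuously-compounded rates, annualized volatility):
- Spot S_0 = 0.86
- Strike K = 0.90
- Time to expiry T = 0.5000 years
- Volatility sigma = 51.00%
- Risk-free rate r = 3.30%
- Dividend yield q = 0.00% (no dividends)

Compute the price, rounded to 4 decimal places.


d1 = (ln(S/K) + (r - q + 0.5*sigma^2) * T) / (sigma * sqrt(T)) = 0.10000050
d2 = d1 - sigma * sqrt(T) = -0.26062396
exp(-rT) = 0.98363538; exp(-qT) = 1.00000000
P = K * exp(-rT) * N(-d2) - S_0 * exp(-qT) * N(-d1)
N(-d1) = 0.46017196; N(-d2) = 0.60280874
P = 0.9000 * 0.98363538 * 0.60280874 - 0.8600 * 1.00000000 * 0.46017196 = 0.1379

Answer: Price = 0.1379


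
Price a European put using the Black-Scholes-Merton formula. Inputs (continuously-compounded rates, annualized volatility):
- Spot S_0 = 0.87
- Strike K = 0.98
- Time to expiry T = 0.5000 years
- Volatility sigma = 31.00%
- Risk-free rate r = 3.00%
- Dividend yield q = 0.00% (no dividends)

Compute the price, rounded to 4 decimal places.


Answer: Price = 0.1366

Derivation:
d1 = (ln(S/K) + (r - q + 0.5*sigma^2) * T) / (sigma * sqrt(T)) = -0.36511509
d2 = d1 - sigma * sqrt(T) = -0.58431819
exp(-rT) = 0.98511194; exp(-qT) = 1.00000000
P = K * exp(-rT) * N(-d2) - S_0 * exp(-qT) * N(-d1)
N(-d1) = 0.64248725; N(-d2) = 0.72049687
P = 0.9800 * 0.98511194 * 0.72049687 - 0.8700 * 1.00000000 * 0.64248725 = 0.1366
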